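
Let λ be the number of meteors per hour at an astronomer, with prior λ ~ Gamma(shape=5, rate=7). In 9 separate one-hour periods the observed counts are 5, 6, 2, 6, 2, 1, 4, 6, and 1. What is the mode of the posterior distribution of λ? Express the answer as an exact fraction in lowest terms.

Total count: 5 + 6 + 2 + 6 + 2 + 1 + 4 + 6 + 1 = 33.
Total exposure: 9 hours.
Posterior: α' = 5 + 33 = 38, β' = 7 + 9 = 16.
Posterior mode = (α'−1)/β' = 37/16.

37/16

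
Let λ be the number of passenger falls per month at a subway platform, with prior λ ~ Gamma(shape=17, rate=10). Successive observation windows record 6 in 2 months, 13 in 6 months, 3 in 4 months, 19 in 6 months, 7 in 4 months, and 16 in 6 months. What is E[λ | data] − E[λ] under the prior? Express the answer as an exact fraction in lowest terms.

41/95

Total count: 6 + 13 + 3 + 19 + 7 + 16 = 64.
Total exposure: 2 + 6 + 4 + 6 + 4 + 6 = 28 months.
By Gamma–Poisson conjugacy, the posterior is Gamma(α + Σx, β + Σt) = Gamma(17 + 64, 10 + 28) = Gamma(81, 38).
Posterior mean = 81/38 = 81/38; prior mean = 17/10 = 17/10. Difference = 81/38 − 17/10 = 41/95.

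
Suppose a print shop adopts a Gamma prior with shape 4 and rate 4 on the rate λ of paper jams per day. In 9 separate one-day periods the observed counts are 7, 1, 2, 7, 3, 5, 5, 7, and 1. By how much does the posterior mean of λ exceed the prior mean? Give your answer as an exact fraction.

29/13

Total count: 7 + 1 + 2 + 7 + 3 + 5 + 5 + 7 + 1 = 38.
Total exposure: 9 days.
By Gamma–Poisson conjugacy, the posterior is Gamma(α + Σx, β + Σt) = Gamma(4 + 38, 4 + 9) = Gamma(42, 13).
Posterior mean = 42/13 = 42/13; prior mean = 4/4 = 1. Difference = 42/13 − 1 = 29/13.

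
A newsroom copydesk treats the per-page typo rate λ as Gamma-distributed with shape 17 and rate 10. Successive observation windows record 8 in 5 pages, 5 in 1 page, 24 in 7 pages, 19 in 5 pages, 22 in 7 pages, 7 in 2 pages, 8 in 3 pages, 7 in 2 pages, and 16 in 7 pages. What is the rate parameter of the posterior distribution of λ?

Total count: 8 + 5 + 24 + 19 + 22 + 7 + 8 + 7 + 16 = 116.
Total exposure: 5 + 1 + 7 + 5 + 7 + 2 + 3 + 2 + 7 = 39 pages.
Gamma(α, β) with Poisson data over total exposure Σt gives posterior Gamma(α+Σx, β+Σt) = Gamma(133, 49).

49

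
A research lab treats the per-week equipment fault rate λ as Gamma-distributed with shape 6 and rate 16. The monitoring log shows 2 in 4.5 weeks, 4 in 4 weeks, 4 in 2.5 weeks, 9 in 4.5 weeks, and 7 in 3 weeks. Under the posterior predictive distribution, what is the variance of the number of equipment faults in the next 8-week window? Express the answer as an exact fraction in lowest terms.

43520/4761

Total count: 2 + 4 + 4 + 9 + 7 = 26.
Total exposure: 4.5 + 4 + 2.5 + 4.5 + 3 = 18.5 weeks.
The Gamma prior is conjugate for the Poisson rate, so λ | data ~ Gamma(6+26, 16+18.5) = Gamma(32, 69/2).
The posterior predictive for a window of length T is Negative Binomial with variance T·α'·(β'+T)/β'² = 8·32·(85/2)/(4761/4) = 43520/4761.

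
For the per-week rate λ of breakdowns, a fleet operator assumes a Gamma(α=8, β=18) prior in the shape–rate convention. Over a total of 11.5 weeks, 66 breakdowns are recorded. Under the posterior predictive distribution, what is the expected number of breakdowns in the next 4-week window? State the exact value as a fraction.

592/59

Total count 66 over total exposure 11.5 weeks.
Gamma(α, β) with Poisson data over total exposure Σt gives posterior Gamma(α+Σx, β+Σt) = Gamma(74, 59/2).
Predictive mean over a 4-week window = T·E[λ|data] = 4·74/(59/2) = 592/59.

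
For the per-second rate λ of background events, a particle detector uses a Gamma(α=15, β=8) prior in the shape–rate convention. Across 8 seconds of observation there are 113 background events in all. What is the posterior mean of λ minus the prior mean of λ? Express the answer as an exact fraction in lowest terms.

Total count 113 over total exposure 8 seconds.
By Gamma–Poisson conjugacy, the posterior is Gamma(α + Σx, β + Σt) = Gamma(15 + 113, 8 + 8) = Gamma(128, 16).
Posterior mean = 128/16 = 8; prior mean = 15/8 = 15/8. Difference = 8 − 15/8 = 49/8.

49/8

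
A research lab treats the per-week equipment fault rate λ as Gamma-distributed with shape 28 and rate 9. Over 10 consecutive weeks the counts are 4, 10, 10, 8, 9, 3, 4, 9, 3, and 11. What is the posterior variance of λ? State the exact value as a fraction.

Total count: 4 + 10 + 10 + 8 + 9 + 3 + 4 + 9 + 3 + 11 = 71.
Total exposure: 10 weeks.
Posterior: α' = 28 + 71 = 99, β' = 9 + 10 = 19.
Posterior variance = α'/β'² = 99/361.

99/361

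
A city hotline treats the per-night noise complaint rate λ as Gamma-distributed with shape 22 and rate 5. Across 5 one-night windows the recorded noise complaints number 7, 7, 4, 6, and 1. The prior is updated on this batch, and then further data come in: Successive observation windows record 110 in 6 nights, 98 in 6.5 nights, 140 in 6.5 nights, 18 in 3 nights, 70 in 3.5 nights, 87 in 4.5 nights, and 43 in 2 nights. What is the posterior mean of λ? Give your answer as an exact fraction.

Total count: 7 + 7 + 4 + 6 + 1 = 25.
Total exposure: 5 nights.
After the first batch: Gamma(22 + 25, 5 + 5) = Gamma(47, 10).
Total count: 110 + 98 + 140 + 18 + 70 + 87 + 43 = 566.
Total exposure: 6 + 6.5 + 6.5 + 3 + 3.5 + 4.5 + 2 = 32 nights.
After the second batch: Gamma(47 + 566, 10 + 32) = Gamma(613, 42).
Posterior mean = α'/β' = 613/42.

613/42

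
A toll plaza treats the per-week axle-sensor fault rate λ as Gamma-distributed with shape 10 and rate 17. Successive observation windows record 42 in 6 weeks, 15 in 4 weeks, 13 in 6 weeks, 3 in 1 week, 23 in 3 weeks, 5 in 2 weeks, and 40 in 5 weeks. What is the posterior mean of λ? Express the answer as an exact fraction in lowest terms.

151/44

Total count: 42 + 15 + 13 + 3 + 23 + 5 + 40 = 141.
Total exposure: 6 + 4 + 6 + 1 + 3 + 2 + 5 = 27 weeks.
Gamma(α, β) with Poisson data over total exposure Σt gives posterior Gamma(α+Σx, β+Σt) = Gamma(151, 44).
Posterior mean = α'/β' = 151/44.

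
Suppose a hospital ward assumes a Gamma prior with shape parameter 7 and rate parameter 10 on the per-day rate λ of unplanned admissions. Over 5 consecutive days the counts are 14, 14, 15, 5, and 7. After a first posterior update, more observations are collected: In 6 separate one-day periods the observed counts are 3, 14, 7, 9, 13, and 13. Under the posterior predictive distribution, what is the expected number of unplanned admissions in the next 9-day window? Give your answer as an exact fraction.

Total count: 14 + 14 + 15 + 5 + 7 = 55.
Total exposure: 5 days.
After the first batch: Gamma(7 + 55, 10 + 5) = Gamma(62, 15).
Total count: 3 + 14 + 7 + 9 + 13 + 13 = 59.
Total exposure: 6 days.
After the second batch: Gamma(62 + 59, 15 + 6) = Gamma(121, 21).
Predictive mean over a 9-day window = T·E[λ|data] = 9·121/21 = 363/7.

363/7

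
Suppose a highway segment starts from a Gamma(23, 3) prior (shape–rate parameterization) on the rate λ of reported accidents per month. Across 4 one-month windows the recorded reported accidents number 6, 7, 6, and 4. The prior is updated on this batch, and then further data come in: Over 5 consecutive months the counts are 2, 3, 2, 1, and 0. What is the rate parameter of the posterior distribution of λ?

12

Total count: 6 + 7 + 6 + 4 = 23.
Total exposure: 4 months.
After the first batch: Gamma(23 + 23, 3 + 4) = Gamma(46, 7).
Total count: 2 + 3 + 2 + 1 + 0 = 8.
Total exposure: 5 months.
After the second batch: Gamma(46 + 8, 7 + 5) = Gamma(54, 12).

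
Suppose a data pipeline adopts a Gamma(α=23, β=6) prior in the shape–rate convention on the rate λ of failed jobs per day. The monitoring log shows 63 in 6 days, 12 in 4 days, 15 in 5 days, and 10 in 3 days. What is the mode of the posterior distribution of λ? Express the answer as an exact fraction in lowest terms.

61/12

Total count: 63 + 12 + 15 + 10 = 100.
Total exposure: 6 + 4 + 5 + 3 = 18 days.
Posterior: α' = 23 + 100 = 123, β' = 6 + 18 = 24.
Posterior mode = (α'−1)/β' = 122/24 = 61/12.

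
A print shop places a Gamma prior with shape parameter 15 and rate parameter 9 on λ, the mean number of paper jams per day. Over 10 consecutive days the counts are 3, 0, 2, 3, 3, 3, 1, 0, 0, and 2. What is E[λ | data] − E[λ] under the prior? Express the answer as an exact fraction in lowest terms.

1/57

Total count: 3 + 0 + 2 + 3 + 3 + 3 + 1 + 0 + 0 + 2 = 17.
Total exposure: 10 days.
Posterior: α' = 15 + 17 = 32, β' = 9 + 10 = 19.
Posterior mean = 32/19 = 32/19; prior mean = 15/9 = 5/3. Difference = 32/19 − 5/3 = 1/57.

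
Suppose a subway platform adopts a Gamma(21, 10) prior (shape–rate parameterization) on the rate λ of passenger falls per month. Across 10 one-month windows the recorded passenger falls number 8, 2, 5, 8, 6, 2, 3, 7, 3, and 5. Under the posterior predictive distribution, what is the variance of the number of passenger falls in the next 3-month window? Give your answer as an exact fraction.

483/40

Total count: 8 + 2 + 5 + 8 + 6 + 2 + 3 + 7 + 3 + 5 = 49.
Total exposure: 10 months.
The Gamma prior is conjugate for the Poisson rate, so λ | data ~ Gamma(21+49, 10+10) = Gamma(70, 20).
The posterior predictive for a window of length T is Negative Binomial with variance T·α'·(β'+T)/β'² = 3·70·23/400 = 483/40.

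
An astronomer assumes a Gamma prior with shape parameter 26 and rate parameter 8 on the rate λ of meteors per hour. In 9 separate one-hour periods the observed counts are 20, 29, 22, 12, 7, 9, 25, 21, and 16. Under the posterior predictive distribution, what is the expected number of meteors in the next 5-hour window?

Total count: 20 + 29 + 22 + 12 + 7 + 9 + 25 + 21 + 16 = 161.
Total exposure: 9 hours.
Gamma(α, β) with Poisson data over total exposure Σt gives posterior Gamma(α+Σx, β+Σt) = Gamma(187, 17).
Predictive mean over a 5-hour window = T·E[λ|data] = 5·187/17 = 55.

55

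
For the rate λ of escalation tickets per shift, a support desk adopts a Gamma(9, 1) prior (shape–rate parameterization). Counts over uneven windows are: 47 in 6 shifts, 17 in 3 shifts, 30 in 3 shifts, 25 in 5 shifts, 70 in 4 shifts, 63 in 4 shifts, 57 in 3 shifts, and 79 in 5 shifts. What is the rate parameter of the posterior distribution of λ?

Total count: 47 + 17 + 30 + 25 + 70 + 63 + 57 + 79 = 388.
Total exposure: 6 + 3 + 3 + 5 + 4 + 4 + 3 + 5 = 33 shifts.
Gamma(α, β) with Poisson data over total exposure Σt gives posterior Gamma(α+Σx, β+Σt) = Gamma(397, 34).

34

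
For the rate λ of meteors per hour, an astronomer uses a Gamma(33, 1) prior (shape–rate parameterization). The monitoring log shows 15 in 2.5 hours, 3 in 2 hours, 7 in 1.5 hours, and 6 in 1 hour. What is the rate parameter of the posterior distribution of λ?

8

Total count: 15 + 3 + 7 + 6 = 31.
Total exposure: 2.5 + 2 + 1.5 + 1 = 7 hours.
Gamma(α, β) with Poisson data over total exposure Σt gives posterior Gamma(α+Σx, β+Σt) = Gamma(64, 8).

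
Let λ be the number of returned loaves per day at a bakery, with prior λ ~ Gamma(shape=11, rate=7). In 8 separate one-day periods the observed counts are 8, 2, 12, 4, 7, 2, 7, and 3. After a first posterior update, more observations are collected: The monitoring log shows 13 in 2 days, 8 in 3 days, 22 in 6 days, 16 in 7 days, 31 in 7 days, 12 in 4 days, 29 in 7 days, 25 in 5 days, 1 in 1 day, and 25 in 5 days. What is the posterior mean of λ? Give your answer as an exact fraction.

Total count: 8 + 2 + 12 + 4 + 7 + 2 + 7 + 3 = 45.
Total exposure: 8 days.
After the first batch: Gamma(11 + 45, 7 + 8) = Gamma(56, 15).
Total count: 13 + 8 + 22 + 16 + 31 + 12 + 29 + 25 + 1 + 25 = 182.
Total exposure: 2 + 3 + 6 + 7 + 7 + 4 + 7 + 5 + 1 + 5 = 47 days.
After the second batch: Gamma(56 + 182, 15 + 47) = Gamma(238, 62).
Posterior mean = α'/β' = 238/62 = 119/31.

119/31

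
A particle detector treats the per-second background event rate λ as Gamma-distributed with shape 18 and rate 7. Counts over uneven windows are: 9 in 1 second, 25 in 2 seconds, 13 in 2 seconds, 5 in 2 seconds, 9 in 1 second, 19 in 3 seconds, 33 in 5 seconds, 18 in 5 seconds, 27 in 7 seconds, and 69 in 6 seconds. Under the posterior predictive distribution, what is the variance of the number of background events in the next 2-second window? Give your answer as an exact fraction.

21070/1681

Total count: 9 + 25 + 13 + 5 + 9 + 19 + 33 + 18 + 27 + 69 = 227.
Total exposure: 1 + 2 + 2 + 2 + 1 + 3 + 5 + 5 + 7 + 6 = 34 seconds.
Posterior: α' = 18 + 227 = 245, β' = 7 + 34 = 41.
The posterior predictive for a window of length T is Negative Binomial with variance T·α'·(β'+T)/β'² = 2·245·43/1681 = 21070/1681.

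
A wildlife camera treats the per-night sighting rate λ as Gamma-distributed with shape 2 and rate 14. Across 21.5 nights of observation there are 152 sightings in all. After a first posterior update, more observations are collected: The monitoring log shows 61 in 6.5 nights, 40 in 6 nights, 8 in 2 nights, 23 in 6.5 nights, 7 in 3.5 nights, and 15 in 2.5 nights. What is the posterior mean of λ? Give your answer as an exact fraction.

Total count 152 over total exposure 21.5 nights.
After the first batch: Gamma(2 + 152, 14 + 21.5) = Gamma(154, 71/2).
Total count: 61 + 40 + 8 + 23 + 7 + 15 = 154.
Total exposure: 6.5 + 6 + 2 + 6.5 + 3.5 + 2.5 = 27 nights.
After the second batch: Gamma(154 + 154, 71/2 + 27) = Gamma(308, 125/2).
Posterior mean = α'/β' = 308/(125/2) = 616/125.

616/125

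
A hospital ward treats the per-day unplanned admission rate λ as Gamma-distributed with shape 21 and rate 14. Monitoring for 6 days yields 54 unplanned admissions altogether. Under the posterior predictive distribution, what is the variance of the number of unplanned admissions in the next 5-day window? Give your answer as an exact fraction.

375/16

Total count 54 over total exposure 6 days.
By Gamma–Poisson conjugacy, the posterior is Gamma(α + Σx, β + Σt) = Gamma(21 + 54, 14 + 6) = Gamma(75, 20).
The posterior predictive for a window of length T is Negative Binomial with variance T·α'·(β'+T)/β'² = 5·75·25/400 = 375/16.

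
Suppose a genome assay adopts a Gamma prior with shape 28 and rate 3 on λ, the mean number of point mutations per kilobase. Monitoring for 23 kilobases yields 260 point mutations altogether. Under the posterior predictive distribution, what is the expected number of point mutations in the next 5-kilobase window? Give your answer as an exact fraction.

720/13

Total count 260 over total exposure 23 kilobases.
Conjugate update: add total count to the shape and total exposure to the rate, giving Gamma(288, 26).
Predictive mean over a 5-kilobase window = T·E[λ|data] = 5·288/26 = 720/13.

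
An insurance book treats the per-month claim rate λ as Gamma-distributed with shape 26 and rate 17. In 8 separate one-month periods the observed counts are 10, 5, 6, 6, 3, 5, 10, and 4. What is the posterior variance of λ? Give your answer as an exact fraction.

3/25

Total count: 10 + 5 + 6 + 6 + 3 + 5 + 10 + 4 = 49.
Total exposure: 8 months.
Conjugate update: add total count to the shape and total exposure to the rate, giving Gamma(75, 25).
Posterior variance = α'/β'² = 75/625 = 3/25.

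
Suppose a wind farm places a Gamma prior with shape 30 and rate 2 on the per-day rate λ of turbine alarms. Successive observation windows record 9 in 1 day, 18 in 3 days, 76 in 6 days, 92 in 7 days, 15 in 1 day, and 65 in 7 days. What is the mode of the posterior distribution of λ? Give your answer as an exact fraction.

Total count: 9 + 18 + 76 + 92 + 15 + 65 = 275.
Total exposure: 1 + 3 + 6 + 7 + 1 + 7 = 25 days.
By Gamma–Poisson conjugacy, the posterior is Gamma(α + Σx, β + Σt) = Gamma(30 + 275, 2 + 25) = Gamma(305, 27).
Posterior mode = (α'−1)/β' = 304/27.

304/27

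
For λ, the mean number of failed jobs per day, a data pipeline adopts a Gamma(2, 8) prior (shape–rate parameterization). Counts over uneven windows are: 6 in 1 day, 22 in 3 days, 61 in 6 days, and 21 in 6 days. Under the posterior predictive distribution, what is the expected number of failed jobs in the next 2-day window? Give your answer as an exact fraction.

28/3

Total count: 6 + 22 + 61 + 21 = 110.
Total exposure: 1 + 3 + 6 + 6 = 16 days.
Gamma(α, β) with Poisson data over total exposure Σt gives posterior Gamma(α+Σx, β+Σt) = Gamma(112, 24).
Predictive mean over a 2-day window = T·E[λ|data] = 2·112/24 = 28/3.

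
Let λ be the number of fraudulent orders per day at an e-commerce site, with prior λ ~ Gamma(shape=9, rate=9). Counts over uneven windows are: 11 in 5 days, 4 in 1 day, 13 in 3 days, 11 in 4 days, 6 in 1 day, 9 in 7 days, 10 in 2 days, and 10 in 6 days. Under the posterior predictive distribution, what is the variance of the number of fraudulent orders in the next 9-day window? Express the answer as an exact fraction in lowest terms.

Total count: 11 + 4 + 13 + 11 + 6 + 9 + 10 + 10 = 74.
Total exposure: 5 + 1 + 3 + 4 + 1 + 7 + 2 + 6 = 29 days.
Posterior: α' = 9 + 74 = 83, β' = 9 + 29 = 38.
The posterior predictive for a window of length T is Negative Binomial with variance T·α'·(β'+T)/β'² = 9·83·47/1444 = 35109/1444.

35109/1444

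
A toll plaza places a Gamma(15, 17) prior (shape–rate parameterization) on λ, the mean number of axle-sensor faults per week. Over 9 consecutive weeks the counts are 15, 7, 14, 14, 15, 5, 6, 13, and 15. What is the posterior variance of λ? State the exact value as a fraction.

119/676

Total count: 15 + 7 + 14 + 14 + 15 + 5 + 6 + 13 + 15 = 104.
Total exposure: 9 weeks.
Posterior: α' = 15 + 104 = 119, β' = 17 + 9 = 26.
Posterior variance = α'/β'² = 119/676.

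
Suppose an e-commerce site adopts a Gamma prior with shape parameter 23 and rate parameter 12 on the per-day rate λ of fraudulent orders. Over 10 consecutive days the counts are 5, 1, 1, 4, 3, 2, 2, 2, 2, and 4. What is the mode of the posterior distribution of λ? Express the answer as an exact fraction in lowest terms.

24/11

Total count: 5 + 1 + 1 + 4 + 3 + 2 + 2 + 2 + 2 + 4 = 26.
Total exposure: 10 days.
Posterior: α' = 23 + 26 = 49, β' = 12 + 10 = 22.
Posterior mode = (α'−1)/β' = 48/22 = 24/11.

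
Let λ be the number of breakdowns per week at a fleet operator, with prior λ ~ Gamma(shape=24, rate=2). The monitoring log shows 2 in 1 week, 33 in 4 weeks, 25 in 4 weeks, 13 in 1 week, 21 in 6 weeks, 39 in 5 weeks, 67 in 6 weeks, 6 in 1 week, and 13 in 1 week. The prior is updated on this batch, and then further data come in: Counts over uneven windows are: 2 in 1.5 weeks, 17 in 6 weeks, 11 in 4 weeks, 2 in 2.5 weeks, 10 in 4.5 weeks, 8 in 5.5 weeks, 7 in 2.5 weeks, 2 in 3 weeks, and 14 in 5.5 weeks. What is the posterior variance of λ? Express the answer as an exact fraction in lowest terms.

79/1089

Total count: 2 + 33 + 25 + 13 + 21 + 39 + 67 + 6 + 13 = 219.
Total exposure: 1 + 4 + 4 + 1 + 6 + 5 + 6 + 1 + 1 = 29 weeks.
After the first batch: Gamma(24 + 219, 2 + 29) = Gamma(243, 31).
Total count: 2 + 17 + 11 + 2 + 10 + 8 + 7 + 2 + 14 = 73.
Total exposure: 1.5 + 6 + 4 + 2.5 + 4.5 + 5.5 + 2.5 + 3 + 5.5 = 35 weeks.
After the second batch: Gamma(243 + 73, 31 + 35) = Gamma(316, 66).
Posterior variance = α'/β'² = 316/4356 = 79/1089.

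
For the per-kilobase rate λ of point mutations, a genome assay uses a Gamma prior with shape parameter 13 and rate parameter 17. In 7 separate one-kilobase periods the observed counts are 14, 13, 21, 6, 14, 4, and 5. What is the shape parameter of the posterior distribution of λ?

90

Total count: 14 + 13 + 21 + 6 + 14 + 4 + 5 = 77.
Total exposure: 7 kilobases.
Posterior: α' = 13 + 77 = 90, β' = 17 + 7 = 24.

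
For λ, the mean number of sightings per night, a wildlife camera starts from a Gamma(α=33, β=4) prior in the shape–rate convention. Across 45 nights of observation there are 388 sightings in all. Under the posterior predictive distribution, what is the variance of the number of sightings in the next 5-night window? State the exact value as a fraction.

113670/2401

Total count 388 over total exposure 45 nights.
Conjugate update: add total count to the shape and total exposure to the rate, giving Gamma(421, 49).
The posterior predictive for a window of length T is Negative Binomial with variance T·α'·(β'+T)/β'² = 5·421·54/2401 = 113670/2401.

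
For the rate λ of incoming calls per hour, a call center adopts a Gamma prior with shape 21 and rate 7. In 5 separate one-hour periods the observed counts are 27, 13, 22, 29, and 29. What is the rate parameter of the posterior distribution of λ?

Total count: 27 + 13 + 22 + 29 + 29 = 120.
Total exposure: 5 hours.
By Gamma–Poisson conjugacy, the posterior is Gamma(α + Σx, β + Σt) = Gamma(21 + 120, 7 + 5) = Gamma(141, 12).

12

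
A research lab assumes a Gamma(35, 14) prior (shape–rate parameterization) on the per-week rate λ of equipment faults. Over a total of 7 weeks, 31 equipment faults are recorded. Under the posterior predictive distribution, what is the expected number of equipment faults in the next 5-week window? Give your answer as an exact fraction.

Total count 31 over total exposure 7 weeks.
Gamma(α, β) with Poisson data over total exposure Σt gives posterior Gamma(α+Σx, β+Σt) = Gamma(66, 21).
Predictive mean over a 5-week window = T·E[λ|data] = 5·66/21 = 110/7.

110/7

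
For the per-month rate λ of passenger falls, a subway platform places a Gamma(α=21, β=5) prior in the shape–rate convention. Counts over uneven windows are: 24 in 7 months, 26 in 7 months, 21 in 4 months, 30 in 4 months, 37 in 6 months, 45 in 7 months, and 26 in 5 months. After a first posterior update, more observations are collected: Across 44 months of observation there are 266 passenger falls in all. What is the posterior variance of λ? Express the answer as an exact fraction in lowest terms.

496/7921

Total count: 24 + 26 + 21 + 30 + 37 + 45 + 26 = 209.
Total exposure: 7 + 7 + 4 + 4 + 6 + 7 + 5 = 40 months.
After the first batch: Gamma(21 + 209, 5 + 40) = Gamma(230, 45).
Total count 266 over total exposure 44 months.
After the second batch: Gamma(230 + 266, 45 + 44) = Gamma(496, 89).
Posterior variance = α'/β'² = 496/7921.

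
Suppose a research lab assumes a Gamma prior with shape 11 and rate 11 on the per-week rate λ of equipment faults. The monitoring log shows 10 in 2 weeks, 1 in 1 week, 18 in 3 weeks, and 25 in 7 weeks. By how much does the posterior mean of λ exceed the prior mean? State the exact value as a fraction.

41/24

Total count: 10 + 1 + 18 + 25 = 54.
Total exposure: 2 + 1 + 3 + 7 = 13 weeks.
The Gamma prior is conjugate for the Poisson rate, so λ | data ~ Gamma(11+54, 11+13) = Gamma(65, 24).
Posterior mean = 65/24 = 65/24; prior mean = 11/11 = 1. Difference = 65/24 − 1 = 41/24.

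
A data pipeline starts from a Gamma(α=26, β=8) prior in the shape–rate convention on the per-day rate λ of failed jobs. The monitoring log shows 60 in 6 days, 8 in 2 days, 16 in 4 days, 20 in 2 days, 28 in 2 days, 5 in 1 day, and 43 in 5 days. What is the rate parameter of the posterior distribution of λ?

Total count: 60 + 8 + 16 + 20 + 28 + 5 + 43 = 180.
Total exposure: 6 + 2 + 4 + 2 + 2 + 1 + 5 = 22 days.
The Gamma prior is conjugate for the Poisson rate, so λ | data ~ Gamma(26+180, 8+22) = Gamma(206, 30).

30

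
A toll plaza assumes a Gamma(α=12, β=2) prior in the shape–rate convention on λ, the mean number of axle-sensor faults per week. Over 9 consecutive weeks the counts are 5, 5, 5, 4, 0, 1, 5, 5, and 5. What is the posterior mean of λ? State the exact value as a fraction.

Total count: 5 + 5 + 5 + 4 + 0 + 1 + 5 + 5 + 5 = 35.
Total exposure: 9 weeks.
By Gamma–Poisson conjugacy, the posterior is Gamma(α + Σx, β + Σt) = Gamma(12 + 35, 2 + 9) = Gamma(47, 11).
Posterior mean = α'/β' = 47/11.

47/11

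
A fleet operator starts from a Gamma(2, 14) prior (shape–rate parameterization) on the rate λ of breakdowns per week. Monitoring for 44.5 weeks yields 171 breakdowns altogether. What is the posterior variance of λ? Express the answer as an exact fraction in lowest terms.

692/13689

Total count 171 over total exposure 44.5 weeks.
The Gamma prior is conjugate for the Poisson rate, so λ | data ~ Gamma(2+171, 14+44.5) = Gamma(173, 117/2).
Posterior variance = α'/β'² = 173/(13689/4) = 692/13689.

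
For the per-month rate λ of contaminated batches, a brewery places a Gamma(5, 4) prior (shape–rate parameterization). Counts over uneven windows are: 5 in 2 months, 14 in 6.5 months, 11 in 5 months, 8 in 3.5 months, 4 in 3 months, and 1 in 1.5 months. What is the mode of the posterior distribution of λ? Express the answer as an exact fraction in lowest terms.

94/51

Total count: 5 + 14 + 11 + 8 + 4 + 1 = 43.
Total exposure: 2 + 6.5 + 5 + 3.5 + 3 + 1.5 = 21.5 months.
Conjugate update: add total count to the shape and total exposure to the rate, giving Gamma(48, 51/2).
Posterior mode = (α'−1)/β' = 47/(51/2) = 94/51.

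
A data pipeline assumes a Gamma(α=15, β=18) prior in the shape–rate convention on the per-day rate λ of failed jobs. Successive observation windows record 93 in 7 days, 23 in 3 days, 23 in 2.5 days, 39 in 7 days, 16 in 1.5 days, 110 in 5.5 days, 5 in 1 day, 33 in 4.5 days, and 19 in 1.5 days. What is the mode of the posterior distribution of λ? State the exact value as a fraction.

Total count: 93 + 23 + 23 + 39 + 16 + 110 + 5 + 33 + 19 = 361.
Total exposure: 7 + 3 + 2.5 + 7 + 1.5 + 5.5 + 1 + 4.5 + 1.5 = 33.5 days.
The Gamma prior is conjugate for the Poisson rate, so λ | data ~ Gamma(15+361, 18+33.5) = Gamma(376, 103/2).
Posterior mode = (α'−1)/β' = 375/(103/2) = 750/103.

750/103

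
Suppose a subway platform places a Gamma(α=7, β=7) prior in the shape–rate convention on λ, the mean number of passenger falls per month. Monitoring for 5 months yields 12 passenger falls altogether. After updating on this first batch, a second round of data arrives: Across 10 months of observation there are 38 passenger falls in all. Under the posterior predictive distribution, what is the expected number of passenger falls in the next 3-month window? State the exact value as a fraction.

171/22

Total count 12 over total exposure 5 months.
After the first batch: Gamma(7 + 12, 7 + 5) = Gamma(19, 12).
Total count 38 over total exposure 10 months.
After the second batch: Gamma(19 + 38, 12 + 10) = Gamma(57, 22).
Predictive mean over a 3-month window = T·E[λ|data] = 3·57/22 = 171/22.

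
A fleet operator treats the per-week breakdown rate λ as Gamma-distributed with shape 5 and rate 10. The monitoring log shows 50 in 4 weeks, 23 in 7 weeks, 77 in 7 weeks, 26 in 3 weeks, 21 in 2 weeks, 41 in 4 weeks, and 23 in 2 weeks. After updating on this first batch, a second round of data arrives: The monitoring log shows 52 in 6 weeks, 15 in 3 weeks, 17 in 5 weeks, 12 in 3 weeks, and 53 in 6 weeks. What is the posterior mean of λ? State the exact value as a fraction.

Total count: 50 + 23 + 77 + 26 + 21 + 41 + 23 = 261.
Total exposure: 4 + 7 + 7 + 3 + 2 + 4 + 2 = 29 weeks.
After the first batch: Gamma(5 + 261, 10 + 29) = Gamma(266, 39).
Total count: 52 + 15 + 17 + 12 + 53 = 149.
Total exposure: 6 + 3 + 5 + 3 + 6 = 23 weeks.
After the second batch: Gamma(266 + 149, 39 + 23) = Gamma(415, 62).
Posterior mean = α'/β' = 415/62.

415/62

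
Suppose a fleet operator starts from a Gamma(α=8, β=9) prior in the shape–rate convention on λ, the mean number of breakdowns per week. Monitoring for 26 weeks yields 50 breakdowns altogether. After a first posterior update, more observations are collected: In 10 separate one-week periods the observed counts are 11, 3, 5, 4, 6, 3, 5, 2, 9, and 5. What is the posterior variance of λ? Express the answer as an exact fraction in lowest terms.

Total count 50 over total exposure 26 weeks.
After the first batch: Gamma(8 + 50, 9 + 26) = Gamma(58, 35).
Total count: 11 + 3 + 5 + 4 + 6 + 3 + 5 + 2 + 9 + 5 = 53.
Total exposure: 10 weeks.
After the second batch: Gamma(58 + 53, 35 + 10) = Gamma(111, 45).
Posterior variance = α'/β'² = 111/2025 = 37/675.

37/675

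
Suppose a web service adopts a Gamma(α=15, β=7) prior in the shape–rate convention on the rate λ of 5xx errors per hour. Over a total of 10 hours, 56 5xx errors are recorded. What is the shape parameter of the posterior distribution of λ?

71

Total count 56 over total exposure 10 hours.
Gamma(α, β) with Poisson data over total exposure Σt gives posterior Gamma(α+Σx, β+Σt) = Gamma(71, 17).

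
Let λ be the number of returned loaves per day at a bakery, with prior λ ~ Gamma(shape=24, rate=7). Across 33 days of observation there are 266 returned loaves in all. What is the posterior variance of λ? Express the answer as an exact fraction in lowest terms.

29/160

Total count 266 over total exposure 33 days.
By Gamma–Poisson conjugacy, the posterior is Gamma(α + Σx, β + Σt) = Gamma(24 + 266, 7 + 33) = Gamma(290, 40).
Posterior variance = α'/β'² = 290/1600 = 29/160.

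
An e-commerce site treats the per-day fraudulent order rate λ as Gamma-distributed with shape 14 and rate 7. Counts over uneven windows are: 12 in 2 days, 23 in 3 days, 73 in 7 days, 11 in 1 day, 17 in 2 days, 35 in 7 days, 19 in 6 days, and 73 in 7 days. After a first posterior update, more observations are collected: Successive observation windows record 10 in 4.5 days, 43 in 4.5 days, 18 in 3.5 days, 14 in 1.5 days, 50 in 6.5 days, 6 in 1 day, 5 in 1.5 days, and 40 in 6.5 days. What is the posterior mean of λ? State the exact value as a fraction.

Total count: 12 + 23 + 73 + 11 + 17 + 35 + 19 + 73 = 263.
Total exposure: 2 + 3 + 7 + 1 + 2 + 7 + 6 + 7 = 35 days.
After the first batch: Gamma(14 + 263, 7 + 35) = Gamma(277, 42).
Total count: 10 + 43 + 18 + 14 + 50 + 6 + 5 + 40 = 186.
Total exposure: 4.5 + 4.5 + 3.5 + 1.5 + 6.5 + 1 + 1.5 + 6.5 = 29.5 days.
After the second batch: Gamma(277 + 186, 42 + 29.5) = Gamma(463, 143/2).
Posterior mean = α'/β' = 463/(143/2) = 926/143.

926/143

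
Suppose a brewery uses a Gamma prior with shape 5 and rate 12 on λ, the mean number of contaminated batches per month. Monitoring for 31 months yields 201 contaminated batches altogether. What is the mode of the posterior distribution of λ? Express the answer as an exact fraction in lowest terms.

205/43

Total count 201 over total exposure 31 months.
Conjugate update: add total count to the shape and total exposure to the rate, giving Gamma(206, 43).
Posterior mode = (α'−1)/β' = 205/43.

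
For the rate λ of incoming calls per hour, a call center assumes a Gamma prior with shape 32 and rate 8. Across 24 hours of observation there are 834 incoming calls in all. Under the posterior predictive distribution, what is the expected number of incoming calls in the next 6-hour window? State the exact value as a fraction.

Total count 834 over total exposure 24 hours.
By Gamma–Poisson conjugacy, the posterior is Gamma(α + Σx, β + Σt) = Gamma(32 + 834, 8 + 24) = Gamma(866, 32).
Predictive mean over a 6-hour window = T·E[λ|data] = 6·866/32 = 1299/8.

1299/8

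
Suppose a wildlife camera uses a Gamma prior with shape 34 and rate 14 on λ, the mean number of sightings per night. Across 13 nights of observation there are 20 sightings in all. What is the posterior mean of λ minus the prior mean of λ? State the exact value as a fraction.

-3/7

Total count 20 over total exposure 13 nights.
Gamma(α, β) with Poisson data over total exposure Σt gives posterior Gamma(α+Σx, β+Σt) = Gamma(54, 27).
Posterior mean = 54/27 = 2; prior mean = 34/14 = 17/7. Difference = 2 − 17/7 = -3/7.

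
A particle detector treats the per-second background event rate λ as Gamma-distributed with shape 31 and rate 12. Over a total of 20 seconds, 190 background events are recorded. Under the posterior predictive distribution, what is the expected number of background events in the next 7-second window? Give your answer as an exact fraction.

Total count 190 over total exposure 20 seconds.
The Gamma prior is conjugate for the Poisson rate, so λ | data ~ Gamma(31+190, 12+20) = Gamma(221, 32).
Predictive mean over a 7-second window = T·E[λ|data] = 7·221/32 = 1547/32.

1547/32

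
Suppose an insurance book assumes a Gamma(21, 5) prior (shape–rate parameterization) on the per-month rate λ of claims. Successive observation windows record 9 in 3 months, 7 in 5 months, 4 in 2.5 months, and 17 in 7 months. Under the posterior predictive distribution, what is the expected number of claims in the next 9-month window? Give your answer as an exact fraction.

116/5

Total count: 9 + 7 + 4 + 17 = 37.
Total exposure: 3 + 5 + 2.5 + 7 = 17.5 months.
The Gamma prior is conjugate for the Poisson rate, so λ | data ~ Gamma(21+37, 5+17.5) = Gamma(58, 45/2).
Predictive mean over a 9-month window = T·E[λ|data] = 9·58/(45/2) = 116/5.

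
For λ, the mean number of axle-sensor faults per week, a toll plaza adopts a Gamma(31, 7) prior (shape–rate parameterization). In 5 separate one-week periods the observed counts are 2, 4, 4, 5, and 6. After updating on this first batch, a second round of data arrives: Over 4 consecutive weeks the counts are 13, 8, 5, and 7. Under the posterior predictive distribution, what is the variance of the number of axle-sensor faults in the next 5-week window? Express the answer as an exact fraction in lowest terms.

Total count: 2 + 4 + 4 + 5 + 6 = 21.
Total exposure: 5 weeks.
After the first batch: Gamma(31 + 21, 7 + 5) = Gamma(52, 12).
Total count: 13 + 8 + 5 + 7 = 33.
Total exposure: 4 weeks.
After the second batch: Gamma(52 + 33, 12 + 4) = Gamma(85, 16).
The posterior predictive for a window of length T is Negative Binomial with variance T·α'·(β'+T)/β'² = 5·85·21/256 = 8925/256.

8925/256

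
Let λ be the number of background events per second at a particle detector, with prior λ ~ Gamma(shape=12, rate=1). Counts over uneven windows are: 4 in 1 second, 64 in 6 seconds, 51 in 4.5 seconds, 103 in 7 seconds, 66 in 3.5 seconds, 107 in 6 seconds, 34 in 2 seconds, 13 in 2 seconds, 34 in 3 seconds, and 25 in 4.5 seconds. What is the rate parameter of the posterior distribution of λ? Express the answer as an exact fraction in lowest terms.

Total count: 4 + 64 + 51 + 103 + 66 + 107 + 34 + 13 + 34 + 25 = 501.
Total exposure: 1 + 6 + 4.5 + 7 + 3.5 + 6 + 2 + 2 + 3 + 4.5 = 39.5 seconds.
Conjugate update: add total count to the shape and total exposure to the rate, giving Gamma(513, 81/2).

81/2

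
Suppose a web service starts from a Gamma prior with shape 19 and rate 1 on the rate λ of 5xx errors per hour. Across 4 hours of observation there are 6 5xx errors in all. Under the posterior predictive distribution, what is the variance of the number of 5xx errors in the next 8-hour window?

Total count 6 over total exposure 4 hours.
Gamma(α, β) with Poisson data over total exposure Σt gives posterior Gamma(α+Σx, β+Σt) = Gamma(25, 5).
The posterior predictive for a window of length T is Negative Binomial with variance T·α'·(β'+T)/β'² = 8·25·13/25 = 104.

104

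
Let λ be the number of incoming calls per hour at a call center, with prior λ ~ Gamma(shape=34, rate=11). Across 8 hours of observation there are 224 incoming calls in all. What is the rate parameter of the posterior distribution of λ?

Total count 224 over total exposure 8 hours.
By Gamma–Poisson conjugacy, the posterior is Gamma(α + Σx, β + Σt) = Gamma(34 + 224, 11 + 8) = Gamma(258, 19).

19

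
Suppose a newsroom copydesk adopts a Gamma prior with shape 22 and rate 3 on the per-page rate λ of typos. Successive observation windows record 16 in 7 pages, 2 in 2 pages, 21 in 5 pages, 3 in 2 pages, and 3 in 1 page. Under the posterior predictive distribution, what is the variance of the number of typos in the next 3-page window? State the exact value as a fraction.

Total count: 16 + 2 + 21 + 3 + 3 = 45.
Total exposure: 7 + 2 + 5 + 2 + 1 = 17 pages.
Gamma(α, β) with Poisson data over total exposure Σt gives posterior Gamma(α+Σx, β+Σt) = Gamma(67, 20).
The posterior predictive for a window of length T is Negative Binomial with variance T·α'·(β'+T)/β'² = 3·67·23/400 = 4623/400.

4623/400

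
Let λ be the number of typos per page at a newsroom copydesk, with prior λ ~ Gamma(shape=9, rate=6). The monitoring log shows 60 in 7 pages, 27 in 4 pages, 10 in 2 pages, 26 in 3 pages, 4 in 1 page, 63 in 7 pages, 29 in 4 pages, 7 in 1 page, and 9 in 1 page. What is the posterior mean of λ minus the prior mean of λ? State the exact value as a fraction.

Total count: 60 + 27 + 10 + 26 + 4 + 63 + 29 + 7 + 9 = 235.
Total exposure: 7 + 4 + 2 + 3 + 1 + 7 + 4 + 1 + 1 = 30 pages.
By Gamma–Poisson conjugacy, the posterior is Gamma(α + Σx, β + Σt) = Gamma(9 + 235, 6 + 30) = Gamma(244, 36).
Posterior mean = 244/36 = 61/9; prior mean = 9/6 = 3/2. Difference = 61/9 − 3/2 = 95/18.

95/18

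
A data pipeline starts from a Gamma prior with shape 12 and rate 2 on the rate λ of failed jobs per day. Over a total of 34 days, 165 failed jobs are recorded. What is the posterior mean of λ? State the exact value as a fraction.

59/12

Total count 165 over total exposure 34 days.
The Gamma prior is conjugate for the Poisson rate, so λ | data ~ Gamma(12+165, 2+34) = Gamma(177, 36).
Posterior mean = α'/β' = 177/36 = 59/12.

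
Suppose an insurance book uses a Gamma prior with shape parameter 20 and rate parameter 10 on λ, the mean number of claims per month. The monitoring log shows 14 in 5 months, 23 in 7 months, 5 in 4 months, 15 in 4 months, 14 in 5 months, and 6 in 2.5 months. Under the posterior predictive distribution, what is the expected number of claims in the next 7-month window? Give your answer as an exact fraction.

1358/75

Total count: 14 + 23 + 5 + 15 + 14 + 6 = 77.
Total exposure: 5 + 7 + 4 + 4 + 5 + 2.5 = 27.5 months.
The Gamma prior is conjugate for the Poisson rate, so λ | data ~ Gamma(20+77, 10+27.5) = Gamma(97, 75/2).
Predictive mean over a 7-month window = T·E[λ|data] = 7·97/(75/2) = 1358/75.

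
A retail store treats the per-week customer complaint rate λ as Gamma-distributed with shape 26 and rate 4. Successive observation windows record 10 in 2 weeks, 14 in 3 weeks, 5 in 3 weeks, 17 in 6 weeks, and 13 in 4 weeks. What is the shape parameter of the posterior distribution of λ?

Total count: 10 + 14 + 5 + 17 + 13 = 59.
Total exposure: 2 + 3 + 3 + 6 + 4 = 18 weeks.
Gamma(α, β) with Poisson data over total exposure Σt gives posterior Gamma(α+Σx, β+Σt) = Gamma(85, 22).

85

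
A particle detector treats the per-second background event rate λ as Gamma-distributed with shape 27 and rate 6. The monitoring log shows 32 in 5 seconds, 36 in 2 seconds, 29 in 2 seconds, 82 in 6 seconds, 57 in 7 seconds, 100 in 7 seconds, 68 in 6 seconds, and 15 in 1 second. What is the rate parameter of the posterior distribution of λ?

42

Total count: 32 + 36 + 29 + 82 + 57 + 100 + 68 + 15 = 419.
Total exposure: 5 + 2 + 2 + 6 + 7 + 7 + 6 + 1 = 36 seconds.
Conjugate update: add total count to the shape and total exposure to the rate, giving Gamma(446, 42).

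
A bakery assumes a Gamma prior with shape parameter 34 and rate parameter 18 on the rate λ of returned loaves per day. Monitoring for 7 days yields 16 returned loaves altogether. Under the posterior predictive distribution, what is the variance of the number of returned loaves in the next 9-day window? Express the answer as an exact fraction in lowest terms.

Total count 16 over total exposure 7 days.
Posterior: α' = 34 + 16 = 50, β' = 18 + 7 = 25.
The posterior predictive for a window of length T is Negative Binomial with variance T·α'·(β'+T)/β'² = 9·50·34/625 = 612/25.

612/25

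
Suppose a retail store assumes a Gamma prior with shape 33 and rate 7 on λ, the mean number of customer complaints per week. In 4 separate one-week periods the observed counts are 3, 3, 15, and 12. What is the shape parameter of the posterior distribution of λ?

Total count: 3 + 3 + 15 + 12 = 33.
Total exposure: 4 weeks.
Gamma(α, β) with Poisson data over total exposure Σt gives posterior Gamma(α+Σx, β+Σt) = Gamma(66, 11).

66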